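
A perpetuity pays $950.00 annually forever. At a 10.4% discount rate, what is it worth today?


Formula: PV = C / r
Substituting: PV = $950.00 / 0.104
PV = $9,134.62

$9,134.62


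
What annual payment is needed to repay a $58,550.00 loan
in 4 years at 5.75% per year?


Formula: PMT = PV * r / (1 - (1+r)^(-n))
Denominator: 1 - (1 + 0.0575)^(-4) = 0.200389
Numerator: $58,550.00 * 0.0575 = 3366.625
PMT = 3366.625 / 0.200389 = $16,800.41

$16,800.41


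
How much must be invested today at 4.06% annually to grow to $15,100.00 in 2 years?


Formula: PV = FV / (1 + r)^n
Substituting: PV = $15,100.00 / (1 + 0.0406)^2
Discount factor: (1.0406)^2 = 1.082848
PV = $15,100.00 / 1.082848 = $13,944.70

$13,944.70


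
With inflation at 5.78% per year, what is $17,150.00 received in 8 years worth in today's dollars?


Formula: Real value = nominal / (1 + inflation)^years
Price level: (1 + 0.0578)^8 = 1.567576
Real value = $17,150.00 / 1.567576 = $10,940.46

$10,940.46


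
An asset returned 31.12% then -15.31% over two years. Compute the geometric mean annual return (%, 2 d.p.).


Formula: Geometric mean = ((1+r1)*(1+r2))^(1/2) - 1
Product: (1 + 0.3112) * (1 + -0.1531) = 1.3112 * 0.8469 = 1.110455
Square root: 1.110455^0.5 = 1.053781
Geometric mean = 1.053781 - 1 = 0.053781
As percentage: 5.38%

5.38%


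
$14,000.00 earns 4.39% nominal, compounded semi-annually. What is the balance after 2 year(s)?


Formula: FV = P * (1 + r/m)^(m*t)
Period rate: r/m = 0.0439 / 2 = 0.02195
Total periods: m*t = 2 * 2 = 4
Growth factor: (1 + 0.02195)^4 = 1.090733
FV = $14,000.00 * 1.090733 = $15,270.27

$15,270.27


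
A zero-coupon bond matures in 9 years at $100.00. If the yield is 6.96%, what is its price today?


Formula: Price = FV / (1 + r)^n
Substituting: Price = $100.00 / (1 + 0.0696)^9
Discount factor: (1.0696)^9 = 1.832283
Price = $100.00 / 1.832283 = $54.58

$54.58


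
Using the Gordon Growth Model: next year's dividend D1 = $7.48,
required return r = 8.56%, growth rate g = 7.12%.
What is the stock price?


Formula: P = D1 / (r - g)
Spread: r - g = 0.0856 - 0.0712 = 0.0144
Substituting: P = $7.48 / 0.0144
P = $519.44

$519.44


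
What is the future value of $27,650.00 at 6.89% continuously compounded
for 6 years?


Formula: FV = P * e^(r*t)
Exponent: r*t = 0.0689 * 6 = 0.4134
e^(0.4134) = 1.51195
FV = $27,650.00 * 1.51195 = $41,805.41

$41,805.41


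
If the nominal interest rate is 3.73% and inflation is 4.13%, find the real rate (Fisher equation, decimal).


Formula: (1 + r_real) = (1 + r_nom) / (1 + inflation)
Substituting: (1 + r_real) = 1.0373 / 1.0413
(1 + r_real) = 0.996159
r_real = 0.996159 - 1 = -0.003841

-0.003841


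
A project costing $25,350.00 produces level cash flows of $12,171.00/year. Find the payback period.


Formula: Payback = investment / annual cash flow
Substituting: Payback = $25,350.00 / $12,171.00
Payback = 2.0828 years

2.0828 years


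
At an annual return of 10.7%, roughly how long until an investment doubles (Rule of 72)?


Formula: Years ≈ 72 / r
Substituting: Years ≈ 72 / 10.7
Years ≈ 6.7

6.7 years


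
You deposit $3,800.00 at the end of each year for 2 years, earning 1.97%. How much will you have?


Formula: FV = PMT * ((1+r)^n - 1) / r
Growth factor: (1 + 0.0197)^2 = 1.039788
Numerator: 1.039788 - 1 = 0.039788
FV = $3,800.00 * 0.039788 / 0.0197 = $7,674.86

$7,674.86


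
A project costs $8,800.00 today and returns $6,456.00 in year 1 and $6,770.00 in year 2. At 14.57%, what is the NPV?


Formula: NPV = C0 + C1/(1+r) + C2/(1+r)^2
Discount C1: $6,456.00 / (1 + 0.1457) = $5,634.98
Discount C2: $6,770.00 / (1 + 0.1457)^2 = $5,157.59
NPV = -$8,800.00 + $5,634.98 + $5,157.59 = $1,992.57

$1,992.57


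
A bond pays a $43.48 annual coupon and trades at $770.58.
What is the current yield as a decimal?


Formula: Current yield = annual coupon / price
Substituting: CY = $43.48 / $770.58
CY = 0.056425

0.056425


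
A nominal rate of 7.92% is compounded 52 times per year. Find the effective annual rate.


Formula: EAR = (1 + r/m)^m - 1
Period rate: r/m = 0.0792 / 52 = 0.001523
Compounding: (1 + 0.001523)^52 = 1.082356
EAR = 1.082356 - 1 = 0.082356

0.082356


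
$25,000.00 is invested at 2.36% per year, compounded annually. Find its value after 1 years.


Formula: FV = P * (1 + r)^n
Substituting: FV = $25,000.00 * (1 + 0.0236)^1
Growth factor: (1.0236)^1 = 1.0236
FV = $25,000.00 * 1.0236 = $25,590.00

$25,590.00


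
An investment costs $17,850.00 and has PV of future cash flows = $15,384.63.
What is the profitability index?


Formula: PI = PV(cash flows) / initial investment
Substituting: PI = $15,384.63 / $17,850.00
PI = 0.8619

0.8619


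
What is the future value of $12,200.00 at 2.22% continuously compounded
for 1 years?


Formula: FV = P * e^(r*t)
Exponent: r*t = 0.0222 * 1 = 0.0222
e^(0.0222) = 1.022448
FV = $12,200.00 * 1.022448 = $12,473.87

$12,473.87


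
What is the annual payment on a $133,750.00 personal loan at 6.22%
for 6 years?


Formula: PMT = PV * r / (1 - (1+r)^(-n))
Denominator: 1 - (1 + 0.0622)^(-6) = 0.303755
Numerator: $133,750.00 * 0.0622 = 8319.25
PMT = 8319.25 / 0.303755 = $27,388.05

$27,388.05


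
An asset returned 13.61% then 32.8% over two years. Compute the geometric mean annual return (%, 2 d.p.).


Formula: Geometric mean = ((1+r1)*(1+r2))^(1/2) - 1
Product: (1 + 0.1361) * (1 + 0.328) = 1.1361 * 1.328 = 1.508741
Square root: 1.508741^0.5 = 1.228308
Geometric mean = 1.228308 - 1 = 0.228308
As percentage: 22.83%

22.83%


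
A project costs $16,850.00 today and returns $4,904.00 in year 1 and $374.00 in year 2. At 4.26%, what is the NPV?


Formula: NPV = C0 + C1/(1+r) + C2/(1+r)^2
Discount C1: $4,904.00 / (1 + 0.0426) = $4,703.63
Discount C2: $374.00 / (1 + 0.0426)^2 = $344.06
NPV = -$16,850.00 + $4,703.63 + $344.06 = -$11,802.31

-$11,802.31


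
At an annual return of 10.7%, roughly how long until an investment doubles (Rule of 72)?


Formula: Years ≈ 72 / r
Substituting: Years ≈ 72 / 10.7
Years ≈ 6.7

6.7 years


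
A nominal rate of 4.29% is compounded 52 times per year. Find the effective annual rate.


Formula: EAR = (1 + r/m)^m - 1
Period rate: r/m = 0.0429 / 52 = 0.000825
Compounding: (1 + 0.000825)^52 = 1.043815
EAR = 1.043815 - 1 = 0.043815

0.043815


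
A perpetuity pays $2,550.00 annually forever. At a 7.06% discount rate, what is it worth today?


Formula: PV = C / r
Substituting: PV = $2,550.00 / 0.0706
PV = $36,118.98

$36,118.98


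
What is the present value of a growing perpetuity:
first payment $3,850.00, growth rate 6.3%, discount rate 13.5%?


Formula: PV = C / (r - g)
Spread: r - g = 0.135 - 0.063 = 0.072
Substituting: PV = $3,850.00 / 0.072
PV = $53,472.22

$53,472.22


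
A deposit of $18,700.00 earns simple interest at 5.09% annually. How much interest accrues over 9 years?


Formula: I = P * r * t
Substituting: I = $18,700.00 * 0.0509 * 9
Step: I = $18,700.00 * 0.4581
I = $8,566.47

$8,566.47


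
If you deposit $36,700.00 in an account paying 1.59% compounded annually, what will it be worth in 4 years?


Formula: FV = P * (1 + r)^n
Substituting: FV = $36,700.00 * (1 + 0.0159)^4
Growth factor: (1.0159)^4 = 1.065133
FV = $36,700.00 * 1.065133 = $39,090.38

$39,090.38


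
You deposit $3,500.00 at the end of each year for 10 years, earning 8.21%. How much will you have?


Formula: FV = PMT * ((1+r)^n - 1) / r
Growth factor: (1 + 0.0821)^10 = 2.201273
Numerator: 2.201273 - 1 = 1.201273
FV = $3,500.00 * 1.201273 / 0.0821 = $51,211.41

$51,211.41


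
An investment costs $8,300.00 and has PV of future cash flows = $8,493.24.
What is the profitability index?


Formula: PI = PV(cash flows) / initial investment
Substituting: PI = $8,493.24 / $8,300.00
PI = 1.0233

1.0233


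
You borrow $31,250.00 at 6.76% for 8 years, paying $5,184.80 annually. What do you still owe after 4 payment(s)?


Formula: Balance = PV*(1+r)^k - PMT*((1+r)^k - 1)/r
Growth: (1 + 0.0676)^4 = 1.299075
Accumulated factor: ((1+r)^k - 1)/r = 4.424188
Balance = $31,250.00 * 1.299075 - $5,184.80 * 4.424188
Balance = $17,657.57

$17,657.57


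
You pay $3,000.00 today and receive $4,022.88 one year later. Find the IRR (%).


Formula: IRR = C1/C0 - 1
Substituting: IRR = $4,022.88 / $3,000.00 - 1
Ratio: 1.34096 - 1 = 0.34096
IRR = 34.096%

34.096%


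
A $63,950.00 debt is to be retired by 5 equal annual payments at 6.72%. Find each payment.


Formula: PMT = PV * r / (1 - (1+r)^(-n))
Denominator: 1 - (1 + 0.0672)^(-5) = 0.277611
Numerator: $63,950.00 * 0.0672 = 4297.44
PMT = 4297.44 / 0.277611 = $15,480.06

$15,480.06


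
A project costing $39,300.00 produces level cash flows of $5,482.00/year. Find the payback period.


Formula: Payback = investment / annual cash flow
Substituting: Payback = $39,300.00 / $5,482.00
Payback = 7.1689 years

7.1689 years


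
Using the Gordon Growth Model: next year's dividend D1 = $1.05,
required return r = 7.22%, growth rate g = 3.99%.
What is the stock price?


Formula: P = D1 / (r - g)
Spread: r - g = 0.0722 - 0.0399 = 0.0323
Substituting: P = $1.05 / 0.0323
P = $32.51

$32.51


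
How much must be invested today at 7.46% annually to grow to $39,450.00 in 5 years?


Formula: PV = FV / (1 + r)^n
Substituting: PV = $39,450.00 / (1 + 0.0746)^5
Discount factor: (1.0746)^5 = 1.43296
PV = $39,450.00 / 1.43296 = $27,530.42

$27,530.42


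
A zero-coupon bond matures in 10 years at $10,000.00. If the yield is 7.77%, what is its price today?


Formula: Price = FV / (1 + r)^n
Substituting: Price = $10,000.00 / (1 + 0.0777)^10
Discount factor: (1.0777)^10 = 2.113386
Price = $10,000.00 / 2.113386 = $4,731.74

$4,731.74


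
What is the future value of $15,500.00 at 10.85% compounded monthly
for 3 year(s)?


Formula: FV = P * (1 + r/m)^(m*t)
Period rate: r/m = 0.1085 / 12 = 0.009042
Total periods: m*t = 12 * 3 = 36
Growth factor: (1 + 0.009042)^36 = 1.382699
FV = $15,500.00 * 1.382699 = $21,431.83

$21,431.83


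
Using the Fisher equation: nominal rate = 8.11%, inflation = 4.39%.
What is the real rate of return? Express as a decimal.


Formula: (1 + r_real) = (1 + r_nom) / (1 + inflation)
Substituting: (1 + r_real) = 1.0811 / 1.0439
(1 + r_real) = 1.035636
r_real = 1.035636 - 1 = 0.035636

0.035636


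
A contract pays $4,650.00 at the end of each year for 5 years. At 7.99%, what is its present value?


Formula: PV = PMT * (1 - (1+r)^(-n)) / r
Discount factor: (1 + 0.0799)^(-5) = 0.680898
Bracket: 1 - 0.680898 = 0.319102
PV = $4,650.00 * 0.319102 / 0.0799 = $18,571.00

$18,571.00


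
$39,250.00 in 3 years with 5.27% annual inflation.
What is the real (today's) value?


Formula: Real value = nominal / (1 + inflation)^years
Price level: (1 + 0.0527)^3 = 1.166578
Real value = $39,250.00 / 1.166578 = $33,645.41

$33,645.41


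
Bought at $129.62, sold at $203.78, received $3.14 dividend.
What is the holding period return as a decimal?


Formula: HPR = (P1 - P0 + D) / P0
Gain: $203.78 - $129.62 + $3.14 = $77.30
HPR = $77.30 / $129.62 = 0.5964

0.5964


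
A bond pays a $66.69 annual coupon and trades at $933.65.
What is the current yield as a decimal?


Formula: Current yield = annual coupon / price
Substituting: CY = $66.69 / $933.65
CY = 0.071429

0.071429


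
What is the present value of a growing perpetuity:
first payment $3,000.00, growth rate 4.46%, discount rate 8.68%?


Formula: PV = C / (r - g)
Spread: r - g = 0.0868 - 0.0446 = 0.0422
Substituting: PV = $3,000.00 / 0.0422
PV = $71,090.05

$71,090.05


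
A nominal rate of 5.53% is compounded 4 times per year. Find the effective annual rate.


Formula: EAR = (1 + r/m)^m - 1
Period rate: r/m = 0.0553 / 4 = 0.013825
Compounding: (1 + 0.013825)^4 = 1.056457
EAR = 1.056457 - 1 = 0.056457

0.056457


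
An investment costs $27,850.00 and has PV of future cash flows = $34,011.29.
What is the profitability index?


Formula: PI = PV(cash flows) / initial investment
Substituting: PI = $34,011.29 / $27,850.00
PI = 1.2212

1.2212


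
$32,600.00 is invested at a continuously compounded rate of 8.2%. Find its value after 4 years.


Formula: FV = P * e^(r*t)
Exponent: r*t = 0.082 * 4 = 0.328
e^(0.328) = 1.388189
FV = $32,600.00 * 1.388189 = $45,254.96

$45,254.96


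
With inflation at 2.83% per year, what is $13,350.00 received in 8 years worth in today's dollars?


Formula: Real value = nominal / (1 + inflation)^years
Price level: (1 + 0.0283)^8 = 1.25014
Real value = $13,350.00 / 1.25014 = $10,678.80

$10,678.80


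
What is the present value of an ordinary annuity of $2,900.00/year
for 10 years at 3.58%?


Formula: PV = PMT * (1 - (1+r)^(-n)) / r
Discount factor: (1 + 0.0358)^(-10) = 0.703462
Bracket: 1 - 0.703462 = 0.296538
PV = $2,900.00 * 0.296538 / 0.0358 = $24,021.20

$24,021.20


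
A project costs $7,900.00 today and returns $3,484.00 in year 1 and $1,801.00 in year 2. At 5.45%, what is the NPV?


Formula: NPV = C0 + C1/(1+r) + C2/(1+r)^2
Discount C1: $3,484.00 / (1 + 0.0545) = $3,303.94
Discount C2: $1,801.00 / (1 + 0.0545)^2 = $1,619.65
NPV = -$7,900.00 + $3,303.94 + $1,619.65 = -$2,976.42

-$2,976.42


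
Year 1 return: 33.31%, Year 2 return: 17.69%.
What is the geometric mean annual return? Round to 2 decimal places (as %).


Formula: Geometric mean = ((1+r1)*(1+r2))^(1/2) - 1
Product: (1 + 0.3331) * (1 + 0.1769) = 1.3331 * 1.1769 = 1.568925
Square root: 1.568925^0.5 = 1.252568
Geometric mean = 1.252568 - 1 = 0.252568
As percentage: 25.26%

25.26%


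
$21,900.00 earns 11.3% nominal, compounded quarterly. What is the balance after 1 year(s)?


Formula: FV = P * (1 + r/m)^(m*t)
Period rate: r/m = 0.113 / 4 = 0.02825
Total periods: m*t = 4 * 1 = 4
Growth factor: (1 + 0.02825)^4 = 1.117879
FV = $21,900.00 * 1.117879 = $24,481.55

$24,481.55


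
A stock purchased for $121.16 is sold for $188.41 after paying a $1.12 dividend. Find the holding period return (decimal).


Formula: HPR = (P1 - P0 + D) / P0
Gain: $188.41 - $121.16 + $1.12 = $68.37
HPR = $68.37 / $121.16 = 0.5643

0.5643


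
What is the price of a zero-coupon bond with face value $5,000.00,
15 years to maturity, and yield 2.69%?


Formula: Price = FV / (1 + r)^n
Substituting: Price = $5,000.00 / (1 + 0.0269)^15
Discount factor: (1.0269)^15 = 1.489095
Price = $5,000.00 / 1.489095 = $3,357.74

$3,357.74


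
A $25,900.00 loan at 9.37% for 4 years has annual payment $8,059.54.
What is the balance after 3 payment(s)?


Formula: Balance = PV*(1+r)^k - PMT*((1+r)^k - 1)/r
Growth: (1 + 0.0937)^3 = 1.308262
Accumulated factor: ((1+r)^k - 1)/r = 3.28988
Balance = $25,900.00 * 1.308262 - $8,059.54 * 3.28988
Balance = $7,369.06

$7,369.06


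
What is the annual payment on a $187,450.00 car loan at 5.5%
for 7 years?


Formula: PMT = PV * r / (1 - (1+r)^(-n))
Denominator: 1 - (1 + 0.055)^(-7) = 0.312563
Numerator: $187,450.00 * 0.055 = 10309.75
PMT = 10309.75 / 0.312563 = $32,984.53

$32,984.53


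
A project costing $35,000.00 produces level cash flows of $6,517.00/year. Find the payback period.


Formula: Payback = investment / annual cash flow
Substituting: Payback = $35,000.00 / $6,517.00
Payback = 5.3706 years

5.3706 years


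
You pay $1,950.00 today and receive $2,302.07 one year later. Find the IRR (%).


Formula: IRR = C1/C0 - 1
Substituting: IRR = $2,302.07 / $1,950.00 - 1
Ratio: 1.180549 - 1 = 0.180549
IRR = 18.0549%

18.0549%


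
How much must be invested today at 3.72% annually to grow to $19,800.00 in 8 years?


Formula: PV = FV / (1 + r)^n
Substituting: PV = $19,800.00 / (1 + 0.0372)^8
Discount factor: (1.0372)^8 = 1.339368
PV = $19,800.00 / 1.339368 = $14,783.09

$14,783.09


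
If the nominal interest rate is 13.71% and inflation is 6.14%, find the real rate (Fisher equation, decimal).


Formula: (1 + r_real) = (1 + r_nom) / (1 + inflation)
Substituting: (1 + r_real) = 1.1371 / 1.0614
(1 + r_real) = 1.071321
r_real = 1.071321 - 1 = 0.071321

0.071321


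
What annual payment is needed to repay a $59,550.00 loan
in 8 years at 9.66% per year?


Formula: PMT = PV * r / (1 - (1+r)^(-n))
Denominator: 1 - (1 + 0.0966)^(-8) = 0.521795
Numerator: $59,550.00 * 0.0966 = 5752.53
PMT = 5752.53 / 0.521795 = $11,024.50

$11,024.50


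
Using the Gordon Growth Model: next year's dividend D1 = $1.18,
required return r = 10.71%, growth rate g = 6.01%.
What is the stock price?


Formula: P = D1 / (r - g)
Spread: r - g = 0.1071 - 0.0601 = 0.047
Substituting: P = $1.18 / 0.047
P = $25.11

$25.11


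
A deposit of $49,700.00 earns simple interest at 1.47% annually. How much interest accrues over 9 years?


Formula: I = P * r * t
Substituting: I = $49,700.00 * 0.0147 * 9
Step: I = $49,700.00 * 0.1323
I = $6,575.31

$6,575.31


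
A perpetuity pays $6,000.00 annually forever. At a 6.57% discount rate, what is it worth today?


Formula: PV = C / r
Substituting: PV = $6,000.00 / 0.0657
PV = $91,324.20

$91,324.20


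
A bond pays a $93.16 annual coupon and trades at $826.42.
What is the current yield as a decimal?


Formula: Current yield = annual coupon / price
Substituting: CY = $93.16 / $826.42
CY = 0.112727

0.112727


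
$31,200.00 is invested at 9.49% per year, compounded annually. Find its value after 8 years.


Formula: FV = P * (1 + r)^n
Substituting: FV = $31,200.00 * (1 + 0.0949)^8
Growth factor: (1.0949)^8 = 2.065359
FV = $31,200.00 * 2.065359 = $64,439.21

$64,439.21


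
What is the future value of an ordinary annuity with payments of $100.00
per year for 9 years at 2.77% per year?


Formula: FV = PMT * ((1+r)^n - 1) / r
Growth factor: (1 + 0.0277)^9 = 1.278784
Numerator: 1.278784 - 1 = 0.278784
FV = $100.00 * 0.278784 / 0.0277 = $1,006.44

$1,006.44


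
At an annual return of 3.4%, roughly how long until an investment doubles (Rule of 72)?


Formula: Years ≈ 72 / r
Substituting: Years ≈ 72 / 3.4
Years ≈ 21.2

21.2 years


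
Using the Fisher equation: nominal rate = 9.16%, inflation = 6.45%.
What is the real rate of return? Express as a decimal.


Formula: (1 + r_real) = (1 + r_nom) / (1 + inflation)
Substituting: (1 + r_real) = 1.0916 / 1.0645
(1 + r_real) = 1.025458
r_real = 1.025458 - 1 = 0.025458

0.025458


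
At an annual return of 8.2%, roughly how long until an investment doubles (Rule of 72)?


Formula: Years ≈ 72 / r
Substituting: Years ≈ 72 / 8.2
Years ≈ 8.8

8.8 years


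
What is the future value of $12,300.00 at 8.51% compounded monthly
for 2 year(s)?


Formula: FV = P * (1 + r/m)^(m*t)
Period rate: r/m = 0.0851 / 12 = 0.007092
Total periods: m*t = 12 * 2 = 24
Growth factor: (1 + 0.007092)^24 = 1.18483
FV = $12,300.00 * 1.18483 = $14,573.41

$14,573.41


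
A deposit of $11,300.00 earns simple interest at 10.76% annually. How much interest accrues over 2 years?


Formula: I = P * r * t
Substituting: I = $11,300.00 * 0.1076 * 2
Step: I = $11,300.00 * 0.2152
I = $2,431.76

$2,431.76


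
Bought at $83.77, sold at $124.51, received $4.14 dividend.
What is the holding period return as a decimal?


Formula: HPR = (P1 - P0 + D) / P0
Gain: $124.51 - $83.77 + $4.14 = $44.88
HPR = $44.88 / $83.77 = 0.5358

0.5358


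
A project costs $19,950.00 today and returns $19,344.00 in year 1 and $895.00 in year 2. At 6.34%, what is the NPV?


Formula: NPV = C0 + C1/(1+r) + C2/(1+r)^2
Discount C1: $19,344.00 / (1 + 0.0634) = $18,190.71
Discount C2: $895.00 / (1 + 0.0634)^2 = $791.46
NPV = -$19,950.00 + $18,190.71 + $791.46 = -$967.83

-$967.83


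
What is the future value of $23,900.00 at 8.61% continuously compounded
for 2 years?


Formula: FV = P * e^(r*t)
Exponent: r*t = 0.0861 * 2 = 0.1722
e^(0.1722) = 1.187915
FV = $23,900.00 * 1.187915 = $28,391.18

$28,391.18


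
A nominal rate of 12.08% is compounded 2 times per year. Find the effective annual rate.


Formula: EAR = (1 + r/m)^m - 1
Period rate: r/m = 0.1208 / 2 = 0.0604
Compounding: (1 + 0.0604)^2 = 1.124448
EAR = 1.124448 - 1 = 0.124448

0.124448


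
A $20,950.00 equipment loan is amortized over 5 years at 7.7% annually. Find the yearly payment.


Formula: PMT = PV * r / (1 - (1+r)^(-n))
Denominator: 1 - (1 + 0.077)^(-5) = 0.309885
Numerator: $20,950.00 * 0.077 = 1613.15
PMT = 1613.15 / 0.309885 = $5,205.64

$5,205.64


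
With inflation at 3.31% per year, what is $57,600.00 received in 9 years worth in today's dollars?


Formula: Real value = nominal / (1 + inflation)^years
Price level: (1 + 0.0331)^9 = 1.340545
Real value = $57,600.00 / 1.340545 = $42,967.61

$42,967.61


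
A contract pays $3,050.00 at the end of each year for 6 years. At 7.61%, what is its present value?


Formula: PV = PMT * (1 - (1+r)^(-n)) / r
Discount factor: (1 + 0.0761)^(-6) = 0.643998
Bracket: 1 - 0.643998 = 0.356002
PV = $3,050.00 * 0.356002 / 0.0761 = $14,268.17

$14,268.17


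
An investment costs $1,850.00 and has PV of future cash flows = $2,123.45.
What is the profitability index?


Formula: PI = PV(cash flows) / initial investment
Substituting: PI = $2,123.45 / $1,850.00
PI = 1.1478

1.1478


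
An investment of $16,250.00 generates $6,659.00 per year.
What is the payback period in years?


Formula: Payback = investment / annual cash flow
Substituting: Payback = $16,250.00 / $6,659.00
Payback = 2.4403 years

2.4403 years


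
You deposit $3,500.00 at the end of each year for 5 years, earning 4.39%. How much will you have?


Formula: FV = PMT * ((1+r)^n - 1) / r
Growth factor: (1 + 0.0439)^5 = 1.239637
Numerator: 1.239637 - 1 = 0.239637
FV = $3,500.00 * 0.239637 / 0.0439 = $19,105.45

$19,105.45


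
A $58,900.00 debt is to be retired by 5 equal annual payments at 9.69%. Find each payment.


Formula: PMT = PV * r / (1 - (1+r)^(-n))
Denominator: 1 - (1 + 0.0969)^(-5) = 0.370255
Numerator: $58,900.00 * 0.0969 = 5707.41
PMT = 5707.41 / 0.370255 = $15,414.81

$15,414.81


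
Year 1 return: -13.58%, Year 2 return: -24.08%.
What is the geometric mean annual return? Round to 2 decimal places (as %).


Formula: Geometric mean = ((1+r1)*(1+r2))^(1/2) - 1
Product: (1 + -0.1358) * (1 + -0.2408) = 0.8642 * 0.7592 = 0.656101
Square root: 0.656101^0.5 = 0.81
Geometric mean = 0.81 - 1 = -0.19
As percentage: -19.00%

-19.00%


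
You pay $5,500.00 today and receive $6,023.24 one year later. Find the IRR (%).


Formula: IRR = C1/C0 - 1
Substituting: IRR = $6,023.24 / $5,500.00 - 1
Ratio: 1.095135 - 1 = 0.095135
IRR = 9.5135%

9.5135%


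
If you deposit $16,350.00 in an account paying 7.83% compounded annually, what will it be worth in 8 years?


Formula: FV = P * (1 + r)^n
Substituting: FV = $16,350.00 * (1 + 0.0783)^8
Growth factor: (1.0783)^8 = 1.82775
FV = $16,350.00 * 1.82775 = $29,883.72

$29,883.72


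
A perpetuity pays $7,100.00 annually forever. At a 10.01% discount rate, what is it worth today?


Formula: PV = C / r
Substituting: PV = $7,100.00 / 0.1001
PV = $70,929.07

$70,929.07


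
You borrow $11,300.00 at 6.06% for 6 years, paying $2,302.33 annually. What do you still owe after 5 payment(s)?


Formula: Balance = PV*(1+r)^k - PMT*((1+r)^k - 1)/r
Growth: (1 + 0.0606)^5 = 1.342017
Accumulated factor: ((1+r)^k - 1)/r = 5.64385
Balance = $11,300.00 * 1.342017 - $2,302.33 * 5.64385
Balance = $2,170.79

$2,170.79


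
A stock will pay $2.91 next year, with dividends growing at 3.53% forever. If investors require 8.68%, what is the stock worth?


Formula: P = D1 / (r - g)
Spread: r - g = 0.0868 - 0.0353 = 0.0515
Substituting: P = $2.91 / 0.0515
P = $56.50

$56.50


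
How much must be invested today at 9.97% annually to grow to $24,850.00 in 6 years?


Formula: PV = FV / (1 + r)^n
Substituting: PV = $24,850.00 / (1 + 0.0997)^6
Discount factor: (1.0997)^6 = 1.768664
PV = $24,850.00 / 1.768664 = $14,050.15

$14,050.15


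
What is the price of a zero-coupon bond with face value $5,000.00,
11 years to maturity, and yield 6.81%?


Formula: Price = FV / (1 + r)^n
Substituting: Price = $5,000.00 / (1 + 0.0681)^11
Discount factor: (1.0681)^11 = 2.064102
Price = $5,000.00 / 2.064102 = $2,422.36

$2,422.36


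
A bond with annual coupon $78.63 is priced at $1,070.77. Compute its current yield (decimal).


Formula: Current yield = annual coupon / price
Substituting: CY = $78.63 / $1,070.77
CY = 0.073433

0.073433


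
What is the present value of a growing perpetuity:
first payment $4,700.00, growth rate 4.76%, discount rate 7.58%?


Formula: PV = C / (r - g)
Spread: r - g = 0.0758 - 0.0476 = 0.0282
Substituting: PV = $4,700.00 / 0.0282
PV = $166,666.67

$166,666.67


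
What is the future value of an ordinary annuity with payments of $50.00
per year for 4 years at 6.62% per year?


Formula: FV = PMT * ((1+r)^n - 1) / r
Growth factor: (1 + 0.0662)^4 = 1.292274
Numerator: 1.292274 - 1 = 0.292274
FV = $50.00 * 0.292274 / 0.0662 = $220.75

$220.75


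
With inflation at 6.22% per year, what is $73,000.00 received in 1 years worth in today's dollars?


Formula: Real value = nominal / (1 + inflation)^years
Price level: (1 + 0.0622)^1 = 1.0622
Real value = $73,000.00 / 1.0622 = $68,725.29

$68,725.29


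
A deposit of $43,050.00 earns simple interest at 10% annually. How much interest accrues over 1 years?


Formula: I = P * r * t
Substituting: I = $43,050.00 * 0.1 * 1
Step: I = $43,050.00 * 0.1
I = $4,305.00

$4,305.00


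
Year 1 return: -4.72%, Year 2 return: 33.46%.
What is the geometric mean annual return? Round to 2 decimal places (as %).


Formula: Geometric mean = ((1+r1)*(1+r2))^(1/2) - 1
Product: (1 + -0.0472) * (1 + 0.3346) = 0.9528 * 1.3346 = 1.271607
Square root: 1.271607^0.5 = 1.127655
Geometric mean = 1.127655 - 1 = 0.127655
As percentage: 12.77%

12.77%


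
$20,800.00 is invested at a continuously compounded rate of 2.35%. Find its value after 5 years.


Formula: FV = P * e^(r*t)
Exponent: r*t = 0.0235 * 5 = 0.1175
e^(0.1175) = 1.124682
FV = $20,800.00 * 1.124682 = $23,393.38

$23,393.38


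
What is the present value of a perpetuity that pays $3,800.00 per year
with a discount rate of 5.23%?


Formula: PV = C / r
Substituting: PV = $3,800.00 / 0.0523
PV = $72,657.74

$72,657.74


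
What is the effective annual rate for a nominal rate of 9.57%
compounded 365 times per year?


Formula: EAR = (1 + r/m)^m - 1
Period rate: r/m = 0.0957 / 365 = 0.000262
Compounding: (1 + 0.000262)^365 = 1.100415
EAR = 1.100415 - 1 = 0.100415

0.100415


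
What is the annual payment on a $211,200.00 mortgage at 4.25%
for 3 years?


Formula: PMT = PV * r / (1 - (1+r)^(-n))
Denominator: 1 - (1 + 0.0425)^(-3) = 0.117384
Numerator: $211,200.00 * 0.0425 = 8976.0
PMT = 8976.0 / 0.117384 = $76,467.00

$76,467.00


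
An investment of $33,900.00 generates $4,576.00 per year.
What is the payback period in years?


Formula: Payback = investment / annual cash flow
Substituting: Payback = $33,900.00 / $4,576.00
Payback = 7.4082 years

7.4082 years


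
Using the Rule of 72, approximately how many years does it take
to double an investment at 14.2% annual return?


Formula: Years ≈ 72 / r
Substituting: Years ≈ 72 / 14.2
Years ≈ 5.1

5.1 years


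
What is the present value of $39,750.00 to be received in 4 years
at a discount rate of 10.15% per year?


Formula: PV = FV / (1 + r)^n
Substituting: PV = $39,750.00 / (1 + 0.1015)^4
Discount factor: (1.1015)^4 = 1.472102
PV = $39,750.00 / 1.472102 = $27,002.20

$27,002.20


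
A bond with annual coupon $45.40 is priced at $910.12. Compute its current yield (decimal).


Formula: Current yield = annual coupon / price
Substituting: CY = $45.40 / $910.12
CY = 0.049884

0.049884


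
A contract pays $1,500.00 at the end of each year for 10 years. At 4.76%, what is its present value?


Formula: PV = PMT * (1 - (1+r)^(-n)) / r
Discount factor: (1 + 0.0476)^(-10) = 0.628124
Bracket: 1 - 0.628124 = 0.371876
PV = $1,500.00 * 0.371876 / 0.0476 = $11,718.79

$11,718.79


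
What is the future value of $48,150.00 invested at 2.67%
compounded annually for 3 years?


Formula: FV = P * (1 + r)^n
Substituting: FV = $48,150.00 * (1 + 0.0267)^3
Growth factor: (1.0267)^3 = 1.082258
FV = $48,150.00 * 1.082258 = $52,110.71

$52,110.71


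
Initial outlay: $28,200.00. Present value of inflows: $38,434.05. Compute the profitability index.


Formula: PI = PV(cash flows) / initial investment
Substituting: PI = $38,434.05 / $28,200.00
PI = 1.3629

1.3629


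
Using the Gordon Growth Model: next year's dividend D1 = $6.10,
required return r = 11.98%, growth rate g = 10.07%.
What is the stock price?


Formula: P = D1 / (r - g)
Spread: r - g = 0.1198 - 0.1007 = 0.0191
Substituting: P = $6.10 / 0.0191
P = $319.37

$319.37


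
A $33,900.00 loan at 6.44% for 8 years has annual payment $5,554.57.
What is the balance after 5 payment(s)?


Formula: Balance = PV*(1+r)^k - PMT*((1+r)^k - 1)/r
Growth: (1 + 0.0644)^5 = 1.366232
Accumulated factor: ((1+r)^k - 1)/r = 5.686826
Balance = $33,900.00 * 1.366232 - $5,554.57 * 5.686826
Balance = $14,727.38

$14,727.38


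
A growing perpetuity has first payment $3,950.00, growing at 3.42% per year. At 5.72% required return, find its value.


Formula: PV = C / (r - g)
Spread: r - g = 0.0572 - 0.0342 = 0.023
Substituting: PV = $3,950.00 / 0.023
PV = $171,739.13

$171,739.13


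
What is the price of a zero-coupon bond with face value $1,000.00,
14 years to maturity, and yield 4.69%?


Formula: Price = FV / (1 + r)^n
Substituting: Price = $1,000.00 / (1 + 0.0469)^14
Discount factor: (1.0469)^14 = 1.899647
Price = $1,000.00 / 1.899647 = $526.41

$526.41


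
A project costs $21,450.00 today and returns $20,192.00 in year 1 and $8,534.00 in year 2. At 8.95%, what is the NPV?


Formula: NPV = C0 + C1/(1+r) + C2/(1+r)^2
Discount C1: $20,192.00 / (1 + 0.0895) = $18,533.27
Discount C2: $8,534.00 / (1 + 0.0895)^2 = $7,189.49
NPV = -$21,450.00 + $18,533.27 + $7,189.49 = $4,272.76

$4,272.76


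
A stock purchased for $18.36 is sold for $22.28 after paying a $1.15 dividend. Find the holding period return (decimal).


Formula: HPR = (P1 - P0 + D) / P0
Gain: $22.28 - $18.36 + $1.15 = $5.07
HPR = $5.07 / $18.36 = 0.2761

0.2761


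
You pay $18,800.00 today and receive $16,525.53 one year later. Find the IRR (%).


Formula: IRR = C1/C0 - 1
Substituting: IRR = $16,525.53 / $18,800.00 - 1
Ratio: 0.879018 - 1 = -0.120982
IRR = -12.0982%

-12.0982%


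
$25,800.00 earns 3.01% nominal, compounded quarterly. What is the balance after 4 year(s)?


Formula: FV = P * (1 + r/m)^(m*t)
Period rate: r/m = 0.0301 / 4 = 0.007525
Total periods: m*t = 4 * 4 = 16
Growth factor: (1 + 0.007525)^16 = 1.12744
FV = $25,800.00 * 1.12744 = $29,087.94

$29,087.94


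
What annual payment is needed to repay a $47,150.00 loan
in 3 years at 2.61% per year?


Formula: PMT = PV * r / (1 - (1+r)^(-n))
Denominator: 1 - (1 + 0.0261)^(-3) = 0.074384
Numerator: $47,150.00 * 0.0261 = 1230.615
PMT = 1230.615 / 0.074384 = $16,544.12

$16,544.12


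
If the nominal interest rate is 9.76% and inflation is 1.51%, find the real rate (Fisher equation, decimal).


Formula: (1 + r_real) = (1 + r_nom) / (1 + inflation)
Substituting: (1 + r_real) = 1.0976 / 1.0151
(1 + r_real) = 1.081273
r_real = 1.081273 - 1 = 0.081273

0.081273


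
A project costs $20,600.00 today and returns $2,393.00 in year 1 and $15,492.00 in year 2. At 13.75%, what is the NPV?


Formula: NPV = C0 + C1/(1+r) + C2/(1+r)^2
Discount C1: $2,393.00 / (1 + 0.1375) = $2,103.74
Discount C2: $15,492.00 / (1 + 0.1375)^2 = $11,973.05
NPV = -$20,600.00 + $2,103.74 + $11,973.05 = -$6,523.22

-$6,523.22


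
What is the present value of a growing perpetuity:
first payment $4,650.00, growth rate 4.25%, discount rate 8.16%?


Formula: PV = C / (r - g)
Spread: r - g = 0.0816 - 0.0425 = 0.0391
Substituting: PV = $4,650.00 / 0.0391
PV = $118,925.83

$118,925.83


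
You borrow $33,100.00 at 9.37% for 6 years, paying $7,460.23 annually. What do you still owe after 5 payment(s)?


Formula: Balance = PV*(1+r)^k - PMT*((1+r)^k - 1)/r
Growth: (1 + 0.0937)^5 = 1.564916
Accumulated factor: ((1+r)^k - 1)/r = 6.028987
Balance = $33,100.00 * 1.564916 - $7,460.23 * 6.028987
Balance = $6,821.09

$6,821.09


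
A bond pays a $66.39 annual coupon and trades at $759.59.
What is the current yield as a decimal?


Formula: Current yield = annual coupon / price
Substituting: CY = $66.39 / $759.59
CY = 0.087402

0.087402


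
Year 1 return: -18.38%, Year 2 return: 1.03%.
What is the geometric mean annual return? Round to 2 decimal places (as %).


Formula: Geometric mean = ((1+r1)*(1+r2))^(1/2) - 1
Product: (1 + -0.1838) * (1 + 0.0103) = 0.8162 * 1.0103 = 0.824607
Square root: 0.824607^0.5 = 0.908079
Geometric mean = 0.908079 - 1 = -0.091921
As percentage: -9.19%

-9.19%


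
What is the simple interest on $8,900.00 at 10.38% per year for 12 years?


Formula: I = P * r * t
Substituting: I = $8,900.00 * 0.1038 * 12
Step: I = $8,900.00 * 1.2456
I = $11,085.84

$11,085.84


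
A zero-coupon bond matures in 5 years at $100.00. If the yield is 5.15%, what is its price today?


Formula: Price = FV / (1 + r)^n
Substituting: Price = $100.00 / (1 + 0.0515)^5
Discount factor: (1.0515)^5 = 1.285424
Price = $100.00 / 1.285424 = $77.80

$77.80


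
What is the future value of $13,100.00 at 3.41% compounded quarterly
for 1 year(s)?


Formula: FV = P * (1 + r/m)^(m*t)
Period rate: r/m = 0.0341 / 4 = 0.008525
Total periods: m*t = 4 * 1 = 4
Growth factor: (1 + 0.008525)^4 = 1.034539
FV = $13,100.00 * 1.034539 = $13,552.45

$13,552.45


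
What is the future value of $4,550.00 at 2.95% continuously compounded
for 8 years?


Formula: FV = P * e^(r*t)
Exponent: r*t = 0.0295 * 8 = 0.236
e^(0.236) = 1.266174
FV = $4,550.00 * 1.266174 = $5,761.09

$5,761.09


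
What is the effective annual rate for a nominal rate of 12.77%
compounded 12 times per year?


Formula: EAR = (1 + r/m)^m - 1
Period rate: r/m = 0.1277 / 12 = 0.010642
Compounding: (1 + 0.010642)^12 = 1.135446
EAR = 1.135446 - 1 = 0.135446

0.135446


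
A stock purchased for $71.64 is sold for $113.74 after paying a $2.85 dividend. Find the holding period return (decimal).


Formula: HPR = (P1 - P0 + D) / P0
Gain: $113.74 - $71.64 + $2.85 = $44.95
HPR = $44.95 / $71.64 = 0.6274

0.6274


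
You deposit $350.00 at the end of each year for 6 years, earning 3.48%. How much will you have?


Formula: FV = PMT * ((1+r)^n - 1) / r
Growth factor: (1 + 0.0348)^6 = 1.227831
Numerator: 1.227831 - 1 = 0.227831
FV = $350.00 * 0.227831 / 0.0348 = $2,291.40

$2,291.40


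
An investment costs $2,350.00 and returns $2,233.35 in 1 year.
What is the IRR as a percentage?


Formula: IRR = C1/C0 - 1
Substituting: IRR = $2,233.35 / $2,350.00 - 1
Ratio: 0.950362 - 1 = -0.049638
IRR = -4.9638%

-4.9638%


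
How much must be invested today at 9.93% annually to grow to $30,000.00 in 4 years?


Formula: PV = FV / (1 + r)^n
Substituting: PV = $30,000.00 / (1 + 0.0993)^4
Discount factor: (1.0993)^4 = 1.460377
PV = $30,000.00 / 1.460377 = $20,542.64

$20,542.64


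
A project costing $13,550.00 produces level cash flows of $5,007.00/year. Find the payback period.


Formula: Payback = investment / annual cash flow
Substituting: Payback = $13,550.00 / $5,007.00
Payback = 2.7062 years

2.7062 years


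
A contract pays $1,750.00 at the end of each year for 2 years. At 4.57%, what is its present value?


Formula: PV = PMT * (1 - (1+r)^(-n)) / r
Discount factor: (1 + 0.0457)^(-2) = 0.914504
Bracket: 1 - 0.914504 = 0.085496
PV = $1,750.00 * 0.085496 / 0.0457 = $3,273.90

$3,273.90


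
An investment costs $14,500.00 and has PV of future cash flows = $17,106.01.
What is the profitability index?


Formula: PI = PV(cash flows) / initial investment
Substituting: PI = $17,106.01 / $14,500.00
PI = 1.1797

1.1797


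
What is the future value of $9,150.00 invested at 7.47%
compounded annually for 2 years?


Formula: FV = P * (1 + r)^n
Substituting: FV = $9,150.00 * (1 + 0.0747)^2
Growth factor: (1.0747)^2 = 1.15498
FV = $9,150.00 * 1.15498 = $10,568.07

$10,568.07


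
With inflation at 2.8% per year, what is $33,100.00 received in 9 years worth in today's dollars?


Formula: Real value = nominal / (1 + inflation)^years
Price level: (1 + 0.028)^9 = 1.282148
Real value = $33,100.00 / 1.282148 = $25,816.06

$25,816.06


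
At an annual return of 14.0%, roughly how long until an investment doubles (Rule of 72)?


Formula: Years ≈ 72 / r
Substituting: Years ≈ 72 / 14.0
Years ≈ 5.1

5.1 years


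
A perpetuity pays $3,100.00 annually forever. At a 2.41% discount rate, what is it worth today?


Formula: PV = C / r
Substituting: PV = $3,100.00 / 0.0241
PV = $128,630.71

$128,630.71


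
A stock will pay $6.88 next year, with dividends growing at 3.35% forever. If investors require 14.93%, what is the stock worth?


Formula: P = D1 / (r - g)
Spread: r - g = 0.1493 - 0.0335 = 0.1158
Substituting: P = $6.88 / 0.1158
P = $59.41

$59.41


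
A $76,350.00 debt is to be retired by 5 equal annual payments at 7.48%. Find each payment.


Formula: PMT = PV * r / (1 - (1+r)^(-n))
Denominator: 1 - (1 + 0.0748)^(-5) = 0.302793
Numerator: $76,350.00 * 0.0748 = 5710.98
PMT = 5710.98 / 0.302793 = $18,861.00

$18,861.00


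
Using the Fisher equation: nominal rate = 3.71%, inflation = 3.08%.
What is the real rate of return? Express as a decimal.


Formula: (1 + r_real) = (1 + r_nom) / (1 + inflation)
Substituting: (1 + r_real) = 1.0371 / 1.0308
(1 + r_real) = 1.006112
r_real = 1.006112 - 1 = 0.006112

0.006112


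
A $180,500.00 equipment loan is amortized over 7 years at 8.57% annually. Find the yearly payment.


Formula: PMT = PV * r / (1 - (1+r)^(-n))
Denominator: 1 - (1 + 0.0857)^(-7) = 0.437618
Numerator: $180,500.00 * 0.0857 = 15468.85
PMT = 15468.85 / 0.437618 = $35,347.81

$35,347.81


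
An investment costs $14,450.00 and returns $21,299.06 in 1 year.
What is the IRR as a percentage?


Formula: IRR = C1/C0 - 1
Substituting: IRR = $21,299.06 / $14,450.00 - 1
Ratio: 1.473983 - 1 = 0.473983
IRR = 47.3983%

47.3983%


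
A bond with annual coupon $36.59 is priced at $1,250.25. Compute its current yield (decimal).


Formula: Current yield = annual coupon / price
Substituting: CY = $36.59 / $1,250.25
CY = 0.029266

0.029266


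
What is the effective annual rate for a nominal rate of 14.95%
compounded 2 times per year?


Formula: EAR = (1 + r/m)^m - 1
Period rate: r/m = 0.1495 / 2 = 0.07475
Compounding: (1 + 0.07475)^2 = 1.155088
EAR = 1.155088 - 1 = 0.155088

0.155088


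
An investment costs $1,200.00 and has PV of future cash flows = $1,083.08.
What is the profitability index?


Formula: PI = PV(cash flows) / initial investment
Substituting: PI = $1,083.08 / $1,200.00
PI = 0.9026

0.9026


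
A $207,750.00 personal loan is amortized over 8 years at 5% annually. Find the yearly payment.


Formula: PMT = PV * r / (1 - (1+r)^(-n))
Denominator: 1 - (1 + 0.05)^(-8) = 0.323161
Numerator: $207,750.00 * 0.05 = 10387.5
PMT = 10387.5 / 0.323161 = $32,143.46

$32,143.46


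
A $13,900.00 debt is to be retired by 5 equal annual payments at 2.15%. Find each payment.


Formula: PMT = PV * r / (1 - (1+r)^(-n))
Denominator: 1 - (1 + 0.0215)^(-5) = 0.1009
Numerator: $13,900.00 * 0.0215 = 298.85
PMT = 298.85 / 0.1009 = $2,961.85

$2,961.85


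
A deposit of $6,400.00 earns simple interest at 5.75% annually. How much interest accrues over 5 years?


Formula: I = P * r * t
Substituting: I = $6,400.00 * 0.0575 * 5
Step: I = $6,400.00 * 0.2875
I = $1,840.00

$1,840.00


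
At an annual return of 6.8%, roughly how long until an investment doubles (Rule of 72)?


Formula: Years ≈ 72 / r
Substituting: Years ≈ 72 / 6.8
Years ≈ 10.6

10.6 years
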